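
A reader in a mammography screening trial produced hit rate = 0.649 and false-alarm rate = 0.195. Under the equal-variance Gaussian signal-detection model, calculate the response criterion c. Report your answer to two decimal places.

c = 0.24

z(H) = 0.3826
z(FA) = -0.8596
c = −½·[z(H) + z(FA)] = −0.5 × (0.3826 + (-0.8596)) = 0.2385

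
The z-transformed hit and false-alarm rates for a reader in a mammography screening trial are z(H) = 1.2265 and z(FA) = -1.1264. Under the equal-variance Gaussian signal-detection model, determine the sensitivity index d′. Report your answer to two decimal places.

d' = z(H) − z(FA) = 1.2265 − (-1.1264) = 2.3529

d′ = 2.35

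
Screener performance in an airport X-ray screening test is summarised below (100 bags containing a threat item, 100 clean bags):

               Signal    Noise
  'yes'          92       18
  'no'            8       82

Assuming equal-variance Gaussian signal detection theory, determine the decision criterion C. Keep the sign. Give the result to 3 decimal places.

C = -0.245

H = 92/100 = 0.9200
FA = 18/100 = 0.1800
z(H) = z(0.9200) = 1.4051
z(FA) = z(0.1800) = -0.9154
c = −½·[z(H) + z(FA)] = −0.5 × (1.4051 + (-0.9154)) = -0.24485
c < 0: the screener has a liberal response bias.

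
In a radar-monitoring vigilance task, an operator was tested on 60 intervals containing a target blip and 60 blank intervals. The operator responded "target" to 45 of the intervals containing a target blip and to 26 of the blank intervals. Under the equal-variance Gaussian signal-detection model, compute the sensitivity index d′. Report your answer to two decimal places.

H = 45/60 = 0.7500
FA = 26/60 = 0.4333
z(H) = z(0.7500) = 0.6745
z(FA) = z(0.4333) = -0.1680
d' = z(H) − z(FA) = 0.6745 − (-0.1680) = 0.8425

d′ = 0.84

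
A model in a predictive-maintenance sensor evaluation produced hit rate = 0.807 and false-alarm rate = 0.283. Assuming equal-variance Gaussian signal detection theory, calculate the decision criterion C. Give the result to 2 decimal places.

C = -0.15

z(H) = z(0.807) = 0.8669
z(FA) = z(0.283) = -0.5740
c = −½·[z(H) + z(FA)] = −0.5 × (0.8669 + (-0.5740)) = -0.14645
c < 0: the model has a liberal response bias.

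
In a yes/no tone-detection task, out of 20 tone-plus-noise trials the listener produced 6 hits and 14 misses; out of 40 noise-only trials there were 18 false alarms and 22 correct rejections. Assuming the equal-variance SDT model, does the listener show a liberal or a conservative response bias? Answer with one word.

z(H) = -0.524, z(FA) = -0.126
c = −½·(z(H) + z(FA)) = 0.325
c > 0 → conservative criterion (biased toward responding “no”).

conservative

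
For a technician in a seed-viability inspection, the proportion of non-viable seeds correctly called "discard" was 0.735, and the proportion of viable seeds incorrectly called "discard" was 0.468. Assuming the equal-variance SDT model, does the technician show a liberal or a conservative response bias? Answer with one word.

z(H) = 0.628, z(FA) = -0.080
c = −½·(z(H) + z(FA)) = -0.274
c < 0 → liberal criterion (biased toward responding “yes”).

liberal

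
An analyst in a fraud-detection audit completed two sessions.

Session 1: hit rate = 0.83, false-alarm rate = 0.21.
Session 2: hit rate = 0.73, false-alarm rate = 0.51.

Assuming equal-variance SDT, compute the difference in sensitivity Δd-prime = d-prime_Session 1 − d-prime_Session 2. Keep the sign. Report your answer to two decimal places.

Δd-prime = 1.17

Session 1: z(0.83) = 0.954, z(0.21) = -0.806, d' = 1.760
Session 2: z(0.73) = 0.613, z(0.51) = 0.025, d' = 0.588
Δd' = d'_Session 1 − d'_Session 2 = 1.760 − 0.588 = 1.172
Session 1 has the higher sensitivity.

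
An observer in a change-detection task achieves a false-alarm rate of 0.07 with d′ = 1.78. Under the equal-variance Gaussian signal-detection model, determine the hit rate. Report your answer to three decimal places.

hit rate = 0.620

z(false-alarm rate) = z(0.07) = -1.4758
z(H) = z(FA) + d' = -1.4758 + 1.78 = 0.3042
hit rate = Φ(0.3042) = 0.6195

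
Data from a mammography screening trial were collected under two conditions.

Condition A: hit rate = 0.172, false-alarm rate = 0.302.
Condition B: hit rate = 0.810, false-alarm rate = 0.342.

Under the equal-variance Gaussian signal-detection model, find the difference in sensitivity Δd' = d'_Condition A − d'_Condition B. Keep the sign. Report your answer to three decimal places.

Condition A: z(0.172) = -0.9463, z(0.302) = -0.5187, d' = -0.4276
Condition B: z(0.810) = 0.8779, z(0.342) = -0.4070, d' = 1.2849
Δd' = d'_Condition A − d'_Condition B = -0.4276 − 1.2849 = -1.7125
Condition B has the higher sensitivity.

Δd' = -1.713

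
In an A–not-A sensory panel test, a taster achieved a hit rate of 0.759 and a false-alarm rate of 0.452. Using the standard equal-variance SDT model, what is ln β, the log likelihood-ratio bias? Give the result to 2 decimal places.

ln β = -0.24

z(0.759) = 0.703, z(0.452) = -0.121
ln β = −½·[z(H)² − z(FA)²] = −0.5 × (0.494 − 0.015) = -0.2395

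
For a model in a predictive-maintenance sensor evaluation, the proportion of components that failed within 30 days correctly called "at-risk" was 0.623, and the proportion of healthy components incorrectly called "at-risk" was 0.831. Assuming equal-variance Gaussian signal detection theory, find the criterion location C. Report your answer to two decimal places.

z(H) = 0.313
z(FA) = 0.958
c = −½·[z(H) + z(FA)] = −0.5 × (0.313 + 0.958) = -0.6355
c < 0: the model has a liberal response bias.

C = -0.64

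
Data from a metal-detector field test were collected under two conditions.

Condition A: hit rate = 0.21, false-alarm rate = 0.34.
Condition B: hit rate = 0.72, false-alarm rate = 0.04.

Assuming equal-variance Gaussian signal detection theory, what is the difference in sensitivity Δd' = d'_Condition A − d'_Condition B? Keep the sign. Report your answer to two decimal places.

Condition A: z(0.21) = -0.806, z(0.34) = -0.412, d' = -0.394
Condition B: z(0.72) = 0.583, z(0.04) = -1.751, d' = 2.334
Δd' = d'_Condition A − d'_Condition B = -0.394 − 2.334 = -2.728
Condition B has the higher sensitivity.

Δd' = -2.73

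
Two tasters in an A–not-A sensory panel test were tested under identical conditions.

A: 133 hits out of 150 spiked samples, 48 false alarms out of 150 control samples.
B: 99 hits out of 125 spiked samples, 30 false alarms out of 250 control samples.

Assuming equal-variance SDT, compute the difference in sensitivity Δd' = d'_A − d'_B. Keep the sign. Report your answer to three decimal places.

Δd' = -0.312

A: z(0.8867) = 1.2092, z(0.3200) = -0.4677, d' = 1.6769
B: z(0.7920) = 0.8134, z(0.1200) = -1.1750, d' = 1.9884
Δd' = d'_A − d'_B = 1.6769 − 1.9884 = -0.3115
B has the higher sensitivity.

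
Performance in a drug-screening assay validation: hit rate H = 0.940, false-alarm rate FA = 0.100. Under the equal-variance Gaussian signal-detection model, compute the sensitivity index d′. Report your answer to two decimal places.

d′ = 2.84

z(H) = z(0.940) = 1.555
z(FA) = z(0.100) = -1.282
d' = z(H) − z(FA) = 1.555 − (-1.282) = 2.837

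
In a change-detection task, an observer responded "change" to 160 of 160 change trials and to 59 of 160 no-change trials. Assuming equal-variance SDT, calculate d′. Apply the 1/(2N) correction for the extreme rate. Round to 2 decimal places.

d′ = 3.07

The hit rate is 160/160 = 1, so apply the 1/(2N) correction: H → 1 − 1/(2·160) = 0.99687.
z(H) = z(0.99687) = 2.734
z(FA) = z(0.36875) = -0.335
d' = 2.734 − (-0.335) = 3.069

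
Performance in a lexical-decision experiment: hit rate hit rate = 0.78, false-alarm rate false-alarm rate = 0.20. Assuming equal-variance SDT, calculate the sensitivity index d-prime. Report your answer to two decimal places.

d-prime = 1.61

Φ⁻¹(H) = 0.7722
Φ⁻¹(FA) = -0.8416
d' = z(H) − z(FA) = 0.7722 − (-0.8416) = 1.6138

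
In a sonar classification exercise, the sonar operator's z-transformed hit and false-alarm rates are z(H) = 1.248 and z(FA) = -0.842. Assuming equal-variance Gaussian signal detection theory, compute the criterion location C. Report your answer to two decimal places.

C = -0.20

c = −½·[z(H) + z(FA)] = −½·(1.248 + (-0.842)) = -0.203
c < 0: the sonar operator has a liberal response bias.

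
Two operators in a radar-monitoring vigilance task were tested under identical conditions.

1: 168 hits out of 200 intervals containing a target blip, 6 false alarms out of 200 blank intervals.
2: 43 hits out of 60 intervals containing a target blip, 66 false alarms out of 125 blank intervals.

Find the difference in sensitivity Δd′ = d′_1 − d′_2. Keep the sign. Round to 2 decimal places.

Δd′ = 2.37

1: z(0.8400) = 0.994, z(0.0300) = -1.881, d' = 2.875
2: z(0.7167) = 0.573, z(0.5280) = 0.070, d' = 0.503
Δd' = d'_1 − d'_2 = 2.875 − 0.503 = 2.372
1 has the higher sensitivity.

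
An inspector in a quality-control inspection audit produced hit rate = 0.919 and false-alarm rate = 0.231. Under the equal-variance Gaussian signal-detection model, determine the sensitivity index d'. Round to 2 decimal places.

d' = 2.13

Φ⁻¹(H) = 1.398
Φ⁻¹(FA) = -0.736
d' = z(H) − z(FA) = 1.398 − (-0.736) = 2.134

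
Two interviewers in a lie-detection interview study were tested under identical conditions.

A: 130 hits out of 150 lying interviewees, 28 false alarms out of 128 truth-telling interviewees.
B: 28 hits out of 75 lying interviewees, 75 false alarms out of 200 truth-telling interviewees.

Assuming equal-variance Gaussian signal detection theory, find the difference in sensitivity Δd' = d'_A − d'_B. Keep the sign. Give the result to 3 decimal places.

A: z(0.8667) = 1.1109, z(0.2188) = -0.7763, d' = 1.8872
B: z(0.3733) = -0.3231, z(0.3750) = -0.3186, d' = -0.0045
Δd' = d'_A − d'_B = 1.8872 − (-0.0045) = 1.8917
A has the higher sensitivity.

Δd' = 1.892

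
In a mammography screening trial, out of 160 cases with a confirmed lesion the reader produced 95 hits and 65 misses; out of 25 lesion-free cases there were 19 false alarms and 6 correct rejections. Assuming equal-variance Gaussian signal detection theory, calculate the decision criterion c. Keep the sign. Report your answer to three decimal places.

H = 95/160 = 0.5938
FA = 19/25 = 0.7600
Φ⁻¹(H) = Φ⁻¹(0.5938) = 0.2373
Φ⁻¹(FA) = Φ⁻¹(0.7600) = 0.7063
c = −½·[z(H) + z(FA)] = −0.5 × (0.2373 + 0.7063) = -0.4718
c < 0: the reader has a liberal response bias.

c = -0.472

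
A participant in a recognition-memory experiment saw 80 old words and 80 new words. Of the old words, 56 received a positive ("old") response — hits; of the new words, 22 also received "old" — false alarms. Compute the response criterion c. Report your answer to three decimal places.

H = 56/80 = 0.7000
FA = 22/80 = 0.2750
Φ⁻¹(H) = Φ⁻¹(0.7000) = 0.5244
Φ⁻¹(FA) = Φ⁻¹(0.2750) = -0.5978
c = −½·[z(H) + z(FA)] = −0.5 × (0.5244 + (-0.5978)) = 0.0367
c > 0: the participant has a conservative response bias.

c = 0.037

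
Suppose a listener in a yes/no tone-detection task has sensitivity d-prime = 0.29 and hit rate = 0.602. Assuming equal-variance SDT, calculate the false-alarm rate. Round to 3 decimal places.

z(hit rate) = z(0.602) = 0.2585
z(FA) = z(H) − d' = 0.2585 − 0.29 = -0.0315
false-alarm rate = Φ(-0.0315) = 0.4874

false-alarm rate = 0.487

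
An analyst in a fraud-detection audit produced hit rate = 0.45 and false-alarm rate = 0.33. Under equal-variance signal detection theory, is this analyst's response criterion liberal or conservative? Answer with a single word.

z(H) = -0.126, z(FA) = -0.440
c = −½·(z(H) + z(FA)) = 0.283
c > 0 → conservative criterion (biased toward responding “no”).

conservative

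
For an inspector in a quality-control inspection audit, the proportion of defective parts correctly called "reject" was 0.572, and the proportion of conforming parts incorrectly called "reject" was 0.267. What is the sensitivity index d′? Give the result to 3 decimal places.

d′ = 0.803

z(0.572) = 0.1815, z(0.267) = -0.6219
d' = z(H) − z(FA) = 0.1815 − (-0.6219) = 0.8034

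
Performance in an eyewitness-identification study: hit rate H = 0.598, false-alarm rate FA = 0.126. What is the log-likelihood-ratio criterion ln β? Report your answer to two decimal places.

z(0.598) = 0.248, z(0.126) = -1.146
ln β = −½·[z(H)² − z(FA)²] = −0.5 × (0.062 − 1.313) = 0.6255

ln β = 0.63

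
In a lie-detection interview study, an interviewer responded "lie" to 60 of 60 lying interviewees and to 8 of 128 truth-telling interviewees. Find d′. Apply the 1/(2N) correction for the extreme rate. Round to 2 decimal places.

The hit rate is 60/60 = 1, so apply the 1/(2N) correction: H → 1 − 1/(2·60) = 0.99167.
z(H) = z(0.99167) = 2.394
z(FA) = z(0.06250) = -1.534
d' = 2.394 − (-1.534) = 3.928

d′ = 3.93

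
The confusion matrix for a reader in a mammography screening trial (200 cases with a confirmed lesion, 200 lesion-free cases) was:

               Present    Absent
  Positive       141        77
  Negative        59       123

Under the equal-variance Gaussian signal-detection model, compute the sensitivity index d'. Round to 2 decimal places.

d' = 0.83

H = 141/200 = 0.7050
FA = 77/200 = 0.3850
Φ⁻¹(H) = 0.539
Φ⁻¹(FA) = -0.292
d' = z(H) − z(FA) = 0.539 − (-0.292) = 0.831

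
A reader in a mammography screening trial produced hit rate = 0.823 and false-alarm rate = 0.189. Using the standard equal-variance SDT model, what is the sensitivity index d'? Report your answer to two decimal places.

d' = 1.81

z(H) = z(0.823) = 0.927
z(FA) = z(0.189) = -0.882
d' = z(H) − z(FA) = 0.927 − (-0.882) = 1.809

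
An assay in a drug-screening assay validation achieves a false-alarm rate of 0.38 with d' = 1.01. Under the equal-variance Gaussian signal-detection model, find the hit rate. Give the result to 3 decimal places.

hit rate = 0.759

z(false-alarm rate) = z(0.38) = -0.3055
z(H) = z(FA) + d' = -0.3055 + 1.01 = 0.7045
hit rate = Φ(0.7045) = 0.7594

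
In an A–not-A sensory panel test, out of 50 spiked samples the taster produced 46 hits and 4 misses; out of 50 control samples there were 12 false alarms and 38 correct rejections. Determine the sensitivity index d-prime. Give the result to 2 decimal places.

d-prime = 2.11

H = 46/50 = 0.9200
FA = 12/50 = 0.2400
z(0.9200) = 1.4051, z(0.2400) = -0.7063
d' = z(H) − z(FA) = 1.4051 − (-0.7063) = 2.1114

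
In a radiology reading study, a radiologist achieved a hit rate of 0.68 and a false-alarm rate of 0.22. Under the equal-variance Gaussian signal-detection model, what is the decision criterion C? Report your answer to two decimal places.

C = 0.15

Φ⁻¹(0.68) = 0.4677, Φ⁻¹(0.22) = -0.7722
c = −½·[z(H) + z(FA)] = −0.5 × (0.4677 + (-0.7722)) = 0.15225
c > 0: the radiologist has a conservative response bias.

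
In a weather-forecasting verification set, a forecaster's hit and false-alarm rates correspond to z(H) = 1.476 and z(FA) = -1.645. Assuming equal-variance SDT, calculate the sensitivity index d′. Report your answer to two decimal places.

d′ = 3.12

d' = z(H) − z(FA) = 1.476 − (-1.645) = 3.121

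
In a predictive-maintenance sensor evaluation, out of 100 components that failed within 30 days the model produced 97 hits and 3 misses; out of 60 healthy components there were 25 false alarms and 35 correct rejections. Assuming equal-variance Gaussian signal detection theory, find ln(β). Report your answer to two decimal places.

H = 97/100 = 0.9700
FA = 25/60 = 0.4167
z(H) = z(0.9700) = 1.881
z(FA) = z(0.4167) = -0.210
ln β = −½·[z(H)² − z(FA)²] = −0.5 × (3.538 − 0.044) = -1.747

ln β = -1.75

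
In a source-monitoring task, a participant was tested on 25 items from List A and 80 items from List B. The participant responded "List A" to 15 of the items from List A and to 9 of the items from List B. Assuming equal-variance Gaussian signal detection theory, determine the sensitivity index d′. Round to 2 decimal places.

H = 15/25 = 0.6000
FA = 9/80 = 0.1125
Φ⁻¹(H) = 0.2533
Φ⁻¹(FA) = -1.2133
d' = z(H) − z(FA) = 0.2533 − (-1.2133) = 1.4666

d′ = 1.47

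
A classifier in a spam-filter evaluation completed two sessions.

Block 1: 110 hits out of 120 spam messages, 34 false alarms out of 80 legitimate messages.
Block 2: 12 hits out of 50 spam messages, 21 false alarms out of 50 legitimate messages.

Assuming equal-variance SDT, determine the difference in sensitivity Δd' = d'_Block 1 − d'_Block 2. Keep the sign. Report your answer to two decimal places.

Δd' = 2.08

Block 1: z(0.9167) = 1.383, z(0.4250) = -0.189, d' = 1.572
Block 2: z(0.2400) = -0.706, z(0.4200) = -0.202, d' = -0.504
Δd' = d'_Block 1 − d'_Block 2 = 1.572 − (-0.504) = 2.076
Block 1 has the higher sensitivity.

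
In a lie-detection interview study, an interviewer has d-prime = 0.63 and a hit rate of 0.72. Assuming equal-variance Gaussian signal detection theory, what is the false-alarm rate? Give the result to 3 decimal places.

z(hit rate) = z(0.72) = 0.5828
z(FA) = z(H) − d' = 0.5828 − 0.63 = -0.0472
false-alarm rate = Φ(-0.0472) = 0.4812

false-alarm rate = 0.481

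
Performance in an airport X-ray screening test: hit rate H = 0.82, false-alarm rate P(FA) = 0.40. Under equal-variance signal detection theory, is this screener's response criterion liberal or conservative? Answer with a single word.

liberal

z(H) = 0.915, z(FA) = -0.253
c = −½·(z(H) + z(FA)) = -0.331
c < 0 → liberal criterion (biased toward responding “yes”).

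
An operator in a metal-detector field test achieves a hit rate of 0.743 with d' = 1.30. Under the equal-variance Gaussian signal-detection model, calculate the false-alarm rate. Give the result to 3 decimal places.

false-alarm rate = 0.259

z(hit rate) = z(0.743) = 0.6526
z(FA) = z(H) − d' = 0.6526 − 1.30 = -0.6474
false-alarm rate = Φ(-0.6474) = 0.2587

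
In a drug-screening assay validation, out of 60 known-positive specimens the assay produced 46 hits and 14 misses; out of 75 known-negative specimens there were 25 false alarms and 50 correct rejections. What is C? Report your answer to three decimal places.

C = -0.149

H = 46/60 = 0.7667
FA = 25/75 = 0.3333
Φ⁻¹(H) = Φ⁻¹(0.7667) = 0.7280
Φ⁻¹(FA) = Φ⁻¹(0.3333) = -0.4308
c = −½·[z(H) + z(FA)] = −0.5 × (0.7280 + (-0.4308)) = -0.1486
c < 0: the assay has a liberal response bias.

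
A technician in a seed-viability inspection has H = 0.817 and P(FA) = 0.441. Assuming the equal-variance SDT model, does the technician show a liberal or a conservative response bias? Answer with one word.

z(H) = 0.904, z(FA) = -0.148
c = −½·(z(H) + z(FA)) = -0.378
c < 0 → liberal criterion (biased toward responding “yes”).

liberal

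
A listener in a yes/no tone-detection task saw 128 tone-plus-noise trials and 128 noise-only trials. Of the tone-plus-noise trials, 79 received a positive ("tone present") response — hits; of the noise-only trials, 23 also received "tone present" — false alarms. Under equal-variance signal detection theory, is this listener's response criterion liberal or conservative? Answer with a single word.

z(H) = 0.298, z(FA) = -0.917
c = −½·(z(H) + z(FA)) = 0.3095
c > 0 → conservative criterion (biased toward responding “no”).

conservative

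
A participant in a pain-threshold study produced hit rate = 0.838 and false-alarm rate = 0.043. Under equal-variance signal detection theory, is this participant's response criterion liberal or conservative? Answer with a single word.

z(H) = 0.986, z(FA) = -1.717
c = −½·(z(H) + z(FA)) = 0.3655
c > 0 → conservative criterion (biased toward responding “no”).

conservative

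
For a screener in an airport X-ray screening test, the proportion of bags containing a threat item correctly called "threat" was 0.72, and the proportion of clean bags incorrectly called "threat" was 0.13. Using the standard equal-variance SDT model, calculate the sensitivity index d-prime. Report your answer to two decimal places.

d-prime = 1.71

Φ⁻¹(H) = Φ⁻¹(0.72) = 0.5828
Φ⁻¹(FA) = Φ⁻¹(0.13) = -1.1264
d' = z(H) − z(FA) = 0.5828 − (-1.1264) = 1.7092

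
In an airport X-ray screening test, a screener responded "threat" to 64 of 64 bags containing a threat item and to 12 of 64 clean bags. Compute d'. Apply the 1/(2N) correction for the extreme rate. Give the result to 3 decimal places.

The hit rate is 64/64 = 1, so apply the 1/(2N) correction: H → 1 − 1/(2·64) = 0.99219.
z(H) = z(0.99219) = 2.4177
z(FA) = z(0.18750) = -0.8871
d' = 2.4177 − (-0.8871) = 3.3048

d' = 3.305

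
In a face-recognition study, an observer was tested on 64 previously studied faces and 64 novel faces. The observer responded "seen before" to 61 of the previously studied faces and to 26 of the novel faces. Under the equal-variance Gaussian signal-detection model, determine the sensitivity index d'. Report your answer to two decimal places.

H = 61/64 = 0.9531
FA = 26/64 = 0.4062
z(0.9531) = 1.6757, z(0.4062) = -0.2373
d' = z(H) − z(FA) = 1.6757 − (-0.2373) = 1.9130

d' = 1.91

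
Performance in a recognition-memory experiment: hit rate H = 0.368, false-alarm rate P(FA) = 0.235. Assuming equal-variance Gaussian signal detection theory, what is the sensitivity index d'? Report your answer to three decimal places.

z(0.368) = -0.3372, z(0.235) = -0.7225
d' = z(H) − z(FA) = -0.3372 − (-0.7225) = 0.3853

d' = 0.385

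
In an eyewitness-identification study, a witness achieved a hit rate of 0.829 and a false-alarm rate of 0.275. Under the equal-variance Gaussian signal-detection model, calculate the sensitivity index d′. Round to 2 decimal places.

d′ = 1.55

Φ⁻¹(H) = Φ⁻¹(0.829) = 0.9502
Φ⁻¹(FA) = Φ⁻¹(0.275) = -0.5978
d' = z(H) − z(FA) = 0.9502 − (-0.5978) = 1.5480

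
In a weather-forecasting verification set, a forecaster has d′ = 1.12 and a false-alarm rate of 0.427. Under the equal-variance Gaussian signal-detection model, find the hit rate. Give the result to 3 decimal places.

z(false-alarm rate) = z(0.427) = -0.1840
z(H) = z(FA) + d' = -0.1840 + 1.12 = 0.9360
hit rate = Φ(0.9360) = 0.8254

hit rate = 0.825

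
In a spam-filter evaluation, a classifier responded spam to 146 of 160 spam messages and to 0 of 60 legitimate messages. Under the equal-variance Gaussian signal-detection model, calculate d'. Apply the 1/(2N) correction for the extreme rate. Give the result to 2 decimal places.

d' = 3.75

The false-alarm rate is 0/60 = 0, so apply the 1/(2N) correction: FA → 1/(2·60) = 0.00833.
z(H) = z(0.91250) = 1.356
z(FA) = z(0.00833) = -2.394
d' = 1.356 − (-2.394) = 3.750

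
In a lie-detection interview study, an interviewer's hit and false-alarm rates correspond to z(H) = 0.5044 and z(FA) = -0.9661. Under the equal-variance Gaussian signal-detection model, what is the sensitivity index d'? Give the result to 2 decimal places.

d' = 1.47

d' = z(H) − z(FA) = 0.5044 − (-0.9661) = 1.4705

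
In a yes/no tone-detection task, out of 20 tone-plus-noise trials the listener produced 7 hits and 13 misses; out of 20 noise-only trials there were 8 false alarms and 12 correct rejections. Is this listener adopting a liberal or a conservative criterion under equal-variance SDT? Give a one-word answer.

z(H) = -0.385, z(FA) = -0.253
c = −½·(z(H) + z(FA)) = 0.319
c > 0 → conservative criterion (biased toward responding “no”).

conservative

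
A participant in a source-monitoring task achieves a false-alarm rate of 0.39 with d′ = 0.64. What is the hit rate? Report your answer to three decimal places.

z(false-alarm rate) = z(0.39) = -0.2793
z(H) = z(FA) + d' = -0.2793 + 0.64 = 0.3607
hit rate = Φ(0.3607) = 0.6408

hit rate = 0.641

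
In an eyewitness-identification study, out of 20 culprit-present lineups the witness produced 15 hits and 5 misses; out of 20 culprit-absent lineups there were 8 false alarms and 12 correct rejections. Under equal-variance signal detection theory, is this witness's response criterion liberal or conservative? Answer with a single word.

liberal

z(H) = 0.674, z(FA) = -0.253
c = −½·(z(H) + z(FA)) = -0.2105
c < 0 → liberal criterion (biased toward responding “yes”).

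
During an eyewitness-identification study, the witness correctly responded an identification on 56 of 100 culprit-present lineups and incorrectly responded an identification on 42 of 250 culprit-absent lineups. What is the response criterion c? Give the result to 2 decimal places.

H = 56/100 = 0.5600
FA = 42/250 = 0.1680
z(0.5600) = 0.1510, z(0.1680) = -0.9621
c = −½·[z(H) + z(FA)] = −0.5 × (0.1510 + (-0.9621)) = 0.40555
c > 0: the witness has a conservative response bias.

c = 0.41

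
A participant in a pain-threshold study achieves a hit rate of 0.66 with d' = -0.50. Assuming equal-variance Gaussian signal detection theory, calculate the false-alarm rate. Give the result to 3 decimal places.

z(hit rate) = z(0.66) = 0.4125
z(FA) = z(H) − d' = 0.4125 − (-0.50) = 0.9125
false-alarm rate = Φ(0.9125) = 0.8192

false-alarm rate = 0.819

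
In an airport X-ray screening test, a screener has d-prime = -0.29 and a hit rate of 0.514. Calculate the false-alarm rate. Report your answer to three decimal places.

z(hit rate) = z(0.514) = 0.0351
z(FA) = z(H) − d' = 0.0351 − (-0.29) = 0.3251
false-alarm rate = Φ(0.3251) = 0.6274

false-alarm rate = 0.627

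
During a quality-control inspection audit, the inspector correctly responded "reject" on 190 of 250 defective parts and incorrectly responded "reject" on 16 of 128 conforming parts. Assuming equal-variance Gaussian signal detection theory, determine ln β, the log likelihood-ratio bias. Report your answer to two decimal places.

ln β = 0.41

H = 190/250 = 0.7600
FA = 16/128 = 0.1250
Φ⁻¹(H) = 0.706
Φ⁻¹(FA) = -1.150
ln β = −½·[z(H)² − z(FA)²] = −0.5 × (0.498 − 1.323) = 0.4125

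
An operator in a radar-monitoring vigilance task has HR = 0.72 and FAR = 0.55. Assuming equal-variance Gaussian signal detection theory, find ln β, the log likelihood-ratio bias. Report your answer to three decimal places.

ln β = -0.162

z(H) = 0.5828
z(FA) = 0.1257
ln β = −½·[z(H)² − z(FA)²] = −0.5 × (0.3397 − 0.0158) = -0.16195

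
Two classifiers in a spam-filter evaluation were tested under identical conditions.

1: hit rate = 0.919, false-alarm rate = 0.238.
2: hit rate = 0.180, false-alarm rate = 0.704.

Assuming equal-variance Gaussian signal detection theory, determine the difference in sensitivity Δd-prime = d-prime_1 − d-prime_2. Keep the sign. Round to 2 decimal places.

Δd-prime = 3.56

1: z(0.919) = 1.398, z(0.238) = -0.713, d' = 2.111
2: z(0.180) = -0.915, z(0.704) = 0.536, d' = -1.451
Δd' = d'_1 − d'_2 = 2.111 − (-1.451) = 3.562
1 has the higher sensitivity.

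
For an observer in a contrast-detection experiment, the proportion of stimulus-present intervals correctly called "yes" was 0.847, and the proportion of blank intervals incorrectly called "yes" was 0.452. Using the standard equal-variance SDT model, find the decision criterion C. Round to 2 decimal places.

C = -0.45

Φ⁻¹(H) = 1.024
Φ⁻¹(FA) = -0.121
c = −½·[z(H) + z(FA)] = −0.5 × (1.024 + (-0.121)) = -0.4515
c < 0: the observer has a liberal response bias.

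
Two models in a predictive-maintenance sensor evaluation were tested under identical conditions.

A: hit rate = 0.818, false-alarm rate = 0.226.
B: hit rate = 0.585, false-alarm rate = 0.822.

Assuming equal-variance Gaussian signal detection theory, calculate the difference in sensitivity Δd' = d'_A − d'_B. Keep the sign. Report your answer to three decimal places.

Δd' = 2.368

A: z(0.818) = 0.9078, z(0.226) = -0.7521, d' = 1.6599
B: z(0.585) = 0.2147, z(0.822) = 0.9230, d' = -0.7083
Δd' = d'_A − d'_B = 1.6599 − (-0.7083) = 2.3682
A has the higher sensitivity.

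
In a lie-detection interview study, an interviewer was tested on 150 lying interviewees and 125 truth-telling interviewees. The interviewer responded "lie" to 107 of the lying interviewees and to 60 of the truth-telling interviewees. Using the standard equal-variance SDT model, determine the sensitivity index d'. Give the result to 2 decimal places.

H = 107/150 = 0.7133
FA = 60/125 = 0.4800
z(0.7133) = 0.563, z(0.4800) = -0.050
d' = z(H) − z(FA) = 0.563 − (-0.050) = 0.613

d' = 0.61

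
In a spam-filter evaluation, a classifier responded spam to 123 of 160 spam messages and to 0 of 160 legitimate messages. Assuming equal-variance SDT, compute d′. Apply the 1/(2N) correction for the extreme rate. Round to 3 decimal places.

The false-alarm rate is 0/160 = 0, so apply the 1/(2N) correction: FA → 1/(2·160) = 0.00313.
z(H) = z(0.76875) = 0.7347
z(FA) = z(0.00313) = -2.7338
d' = 0.7347 − (-2.7338) = 3.4685

d′ = 3.469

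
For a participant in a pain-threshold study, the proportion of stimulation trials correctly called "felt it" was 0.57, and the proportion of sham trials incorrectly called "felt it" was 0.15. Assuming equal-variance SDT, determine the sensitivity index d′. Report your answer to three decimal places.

d′ = 1.213

Φ⁻¹(0.57) = 0.1764, Φ⁻¹(0.15) = -1.0364
d' = z(H) − z(FA) = 0.1764 − (-1.0364) = 1.2128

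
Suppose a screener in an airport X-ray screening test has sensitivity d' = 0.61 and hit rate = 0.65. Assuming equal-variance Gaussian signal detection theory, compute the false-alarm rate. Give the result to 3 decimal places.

false-alarm rate = 0.411

z(hit rate) = z(0.65) = 0.3853
z(FA) = z(H) − d' = 0.3853 − 0.61 = -0.2247
false-alarm rate = Φ(-0.2247) = 0.4111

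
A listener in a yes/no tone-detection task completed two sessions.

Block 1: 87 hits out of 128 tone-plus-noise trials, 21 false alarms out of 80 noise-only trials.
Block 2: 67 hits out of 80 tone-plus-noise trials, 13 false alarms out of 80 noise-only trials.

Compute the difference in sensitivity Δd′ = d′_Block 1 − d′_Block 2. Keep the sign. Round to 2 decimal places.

Δd′ = -0.87

Block 1: z(0.6797) = 0.467, z(0.2625) = -0.636, d' = 1.103
Block 2: z(0.8375) = 0.984, z(0.1625) = -0.984, d' = 1.968
Δd' = d'_Block 1 − d'_Block 2 = 1.103 − 1.968 = -0.865
Block 2 has the higher sensitivity.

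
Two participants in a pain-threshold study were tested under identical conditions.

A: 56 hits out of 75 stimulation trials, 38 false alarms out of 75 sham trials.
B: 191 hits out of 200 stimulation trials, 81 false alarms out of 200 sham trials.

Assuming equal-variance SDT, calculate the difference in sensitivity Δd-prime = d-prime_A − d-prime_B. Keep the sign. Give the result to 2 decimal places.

A: z(0.7467) = 0.664, z(0.5067) = 0.017, d' = 0.647
B: z(0.9550) = 1.695, z(0.4050) = -0.240, d' = 1.935
Δd' = d'_A − d'_B = 0.647 − 1.935 = -1.288
B has the higher sensitivity.

Δd-prime = -1.29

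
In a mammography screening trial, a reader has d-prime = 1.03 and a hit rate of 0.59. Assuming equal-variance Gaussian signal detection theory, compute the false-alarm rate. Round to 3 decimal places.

z(hit rate) = z(0.59) = 0.2275
z(FA) = z(H) − d' = 0.2275 − 1.03 = -0.8025
false-alarm rate = Φ(-0.8025) = 0.2111

false-alarm rate = 0.211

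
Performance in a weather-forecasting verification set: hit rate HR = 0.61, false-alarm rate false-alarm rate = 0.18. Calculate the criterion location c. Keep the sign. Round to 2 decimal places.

c = 0.32

Φ⁻¹(H) = Φ⁻¹(0.61) = 0.2793
Φ⁻¹(FA) = Φ⁻¹(0.18) = -0.9154
c = −½·[z(H) + z(FA)] = −0.5 × (0.2793 + (-0.9154)) = 0.31805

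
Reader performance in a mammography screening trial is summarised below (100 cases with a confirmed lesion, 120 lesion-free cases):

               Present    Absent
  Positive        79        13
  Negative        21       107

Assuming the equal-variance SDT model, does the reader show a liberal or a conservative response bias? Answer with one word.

z(H) = 0.806, z(FA) = -1.235
c = −½·(z(H) + z(FA)) = 0.2145
c > 0 → conservative criterion (biased toward responding “no”).

conservative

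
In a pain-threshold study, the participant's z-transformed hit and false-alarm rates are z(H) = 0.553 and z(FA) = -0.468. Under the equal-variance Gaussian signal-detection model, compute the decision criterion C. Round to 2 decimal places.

c = −½·[z(H) + z(FA)] = −½·(0.553 + (-0.468)) = -0.0425

C = -0.04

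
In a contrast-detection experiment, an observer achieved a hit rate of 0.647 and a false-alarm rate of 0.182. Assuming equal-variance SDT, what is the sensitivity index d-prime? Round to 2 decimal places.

z(H) = 0.377
z(FA) = -0.908
d' = z(H) − z(FA) = 0.377 − (-0.908) = 1.285

d-prime = 1.29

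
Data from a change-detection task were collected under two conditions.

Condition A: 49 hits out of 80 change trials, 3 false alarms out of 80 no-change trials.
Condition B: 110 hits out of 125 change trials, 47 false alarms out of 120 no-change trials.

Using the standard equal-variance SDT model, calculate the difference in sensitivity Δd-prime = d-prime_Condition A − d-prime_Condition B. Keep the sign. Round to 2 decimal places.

Δd-prime = 0.62

Condition A: z(0.6125) = 0.286, z(0.0375) = -1.780, d' = 2.066
Condition B: z(0.8800) = 1.175, z(0.3917) = -0.275, d' = 1.450
Δd' = d'_Condition A − d'_Condition B = 2.066 − 1.450 = 0.616
Condition A has the higher sensitivity.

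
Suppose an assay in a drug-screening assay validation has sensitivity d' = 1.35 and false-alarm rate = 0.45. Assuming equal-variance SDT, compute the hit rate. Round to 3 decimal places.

hit rate = 0.890

z(false-alarm rate) = z(0.45) = -0.1257
z(H) = z(FA) + d' = -0.1257 + 1.35 = 1.2243
hit rate = Φ(1.2243) = 0.8896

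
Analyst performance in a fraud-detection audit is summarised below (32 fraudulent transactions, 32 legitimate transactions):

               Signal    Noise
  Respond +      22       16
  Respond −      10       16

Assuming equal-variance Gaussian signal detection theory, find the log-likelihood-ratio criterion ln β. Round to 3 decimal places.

ln β = -0.119

H = 22/32 = 0.6875
FA = 16/32 = 0.5000
z(H) = 0.4888
z(FA) = 0.0000
ln β = −½·[z(H)² − z(FA)²] = −0.5 × (0.2389 − 0.0000) = -0.11945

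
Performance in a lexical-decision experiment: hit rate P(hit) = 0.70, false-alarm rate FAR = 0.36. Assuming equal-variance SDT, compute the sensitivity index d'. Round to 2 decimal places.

z(H) = z(0.70) = 0.5244
z(FA) = z(0.36) = -0.3585
d' = z(H) − z(FA) = 0.5244 − (-0.3585) = 0.8829

d' = 0.88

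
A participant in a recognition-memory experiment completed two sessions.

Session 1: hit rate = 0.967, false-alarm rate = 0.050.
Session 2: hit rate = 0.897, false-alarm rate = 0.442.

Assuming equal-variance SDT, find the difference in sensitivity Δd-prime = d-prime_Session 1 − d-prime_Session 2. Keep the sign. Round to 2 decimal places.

Δd-prime = 2.07

Session 1: z(0.967) = 1.838, z(0.050) = -1.645, d' = 3.483
Session 2: z(0.897) = 1.265, z(0.442) = -0.146, d' = 1.411
Δd' = d'_Session 1 − d'_Session 2 = 3.483 − 1.411 = 2.072
Session 1 has the higher sensitivity.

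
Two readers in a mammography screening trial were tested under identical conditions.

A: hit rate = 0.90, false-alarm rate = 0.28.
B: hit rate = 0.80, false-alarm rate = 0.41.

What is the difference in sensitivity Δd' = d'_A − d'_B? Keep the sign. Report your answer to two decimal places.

Δd' = 0.80

A: z(0.90) = 1.282, z(0.28) = -0.583, d' = 1.865
B: z(0.80) = 0.842, z(0.41) = -0.228, d' = 1.070
Δd' = d'_A − d'_B = 1.865 − 1.070 = 0.795
A has the higher sensitivity.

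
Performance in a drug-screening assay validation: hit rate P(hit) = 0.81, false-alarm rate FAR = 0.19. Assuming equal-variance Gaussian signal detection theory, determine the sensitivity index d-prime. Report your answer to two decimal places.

d-prime = 1.76

Φ⁻¹(H) = Φ⁻¹(0.81) = 0.8779
Φ⁻¹(FA) = Φ⁻¹(0.19) = -0.8779
d' = z(H) − z(FA) = 0.8779 − (-0.8779) = 1.7558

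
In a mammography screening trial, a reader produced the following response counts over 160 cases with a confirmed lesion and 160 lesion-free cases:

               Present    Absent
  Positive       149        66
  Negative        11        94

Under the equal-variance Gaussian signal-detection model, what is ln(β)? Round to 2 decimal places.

H = 149/160 = 0.9313
FA = 66/160 = 0.4125
z(H) = 1.486
z(FA) = -0.221
ln β = −½·[z(H)² − z(FA)²] = −0.5 × (2.208 − 0.049) = -1.0795

ln β = -1.08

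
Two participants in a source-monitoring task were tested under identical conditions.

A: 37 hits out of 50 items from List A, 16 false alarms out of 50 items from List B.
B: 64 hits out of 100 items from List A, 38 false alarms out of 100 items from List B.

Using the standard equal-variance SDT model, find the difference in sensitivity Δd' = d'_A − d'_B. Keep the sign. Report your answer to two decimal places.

A: z(0.7400) = 0.643, z(0.3200) = -0.468, d' = 1.111
B: z(0.6400) = 0.358, z(0.3800) = -0.305, d' = 0.663
Δd' = d'_A − d'_B = 1.111 − 0.663 = 0.448
A has the higher sensitivity.

Δd' = 0.45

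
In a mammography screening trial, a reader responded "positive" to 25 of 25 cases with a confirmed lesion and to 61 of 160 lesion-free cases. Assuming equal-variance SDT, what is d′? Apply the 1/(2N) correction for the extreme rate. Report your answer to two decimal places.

d′ = 2.36

The hit rate is 25/25 = 1, so apply the 1/(2N) correction: H → 1 − 1/(2·25) = 0.98000.
z(H) = z(0.98000) = 2.054
z(FA) = z(0.38125) = -0.302
d' = 2.054 − (-0.302) = 2.356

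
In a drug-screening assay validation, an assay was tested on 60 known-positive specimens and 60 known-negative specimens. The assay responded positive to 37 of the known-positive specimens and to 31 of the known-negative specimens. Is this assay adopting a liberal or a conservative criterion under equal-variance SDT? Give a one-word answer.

z(H) = 0.297, z(FA) = 0.042
c = −½·(z(H) + z(FA)) = -0.1695
c < 0 → liberal criterion (biased toward responding “yes”).

liberal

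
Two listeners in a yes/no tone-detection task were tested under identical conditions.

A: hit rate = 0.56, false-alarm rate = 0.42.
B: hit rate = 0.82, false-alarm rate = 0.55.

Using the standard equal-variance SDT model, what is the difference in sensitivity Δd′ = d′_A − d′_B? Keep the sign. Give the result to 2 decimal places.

Δd′ = -0.44

A: z(0.56) = 0.151, z(0.42) = -0.202, d' = 0.353
B: z(0.82) = 0.915, z(0.55) = 0.126, d' = 0.789
Δd' = d'_A − d'_B = 0.353 − 0.789 = -0.436
B has the higher sensitivity.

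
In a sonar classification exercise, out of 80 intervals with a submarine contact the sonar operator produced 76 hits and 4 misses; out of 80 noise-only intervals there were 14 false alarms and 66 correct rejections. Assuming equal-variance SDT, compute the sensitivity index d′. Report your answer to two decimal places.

H = 76/80 = 0.9500
FA = 14/80 = 0.1750
Φ⁻¹(H) = Φ⁻¹(0.9500) = 1.645
Φ⁻¹(FA) = Φ⁻¹(0.1750) = -0.935
d' = z(H) − z(FA) = 1.645 − (-0.935) = 2.580

d′ = 2.58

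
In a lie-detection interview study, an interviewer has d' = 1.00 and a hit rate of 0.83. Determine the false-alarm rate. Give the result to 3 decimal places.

false-alarm rate = 0.482

z(hit rate) = z(0.83) = 0.9542
z(FA) = z(H) − d' = 0.9542 − 1.00 = -0.0458
false-alarm rate = Φ(-0.0458) = 0.4817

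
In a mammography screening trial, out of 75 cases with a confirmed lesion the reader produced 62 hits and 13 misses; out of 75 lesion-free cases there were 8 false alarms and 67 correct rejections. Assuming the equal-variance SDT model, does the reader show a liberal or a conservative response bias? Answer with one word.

conservative

z(H) = 0.941, z(FA) = -1.244
c = −½·(z(H) + z(FA)) = 0.1515
c > 0 → conservative criterion (biased toward responding “no”).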